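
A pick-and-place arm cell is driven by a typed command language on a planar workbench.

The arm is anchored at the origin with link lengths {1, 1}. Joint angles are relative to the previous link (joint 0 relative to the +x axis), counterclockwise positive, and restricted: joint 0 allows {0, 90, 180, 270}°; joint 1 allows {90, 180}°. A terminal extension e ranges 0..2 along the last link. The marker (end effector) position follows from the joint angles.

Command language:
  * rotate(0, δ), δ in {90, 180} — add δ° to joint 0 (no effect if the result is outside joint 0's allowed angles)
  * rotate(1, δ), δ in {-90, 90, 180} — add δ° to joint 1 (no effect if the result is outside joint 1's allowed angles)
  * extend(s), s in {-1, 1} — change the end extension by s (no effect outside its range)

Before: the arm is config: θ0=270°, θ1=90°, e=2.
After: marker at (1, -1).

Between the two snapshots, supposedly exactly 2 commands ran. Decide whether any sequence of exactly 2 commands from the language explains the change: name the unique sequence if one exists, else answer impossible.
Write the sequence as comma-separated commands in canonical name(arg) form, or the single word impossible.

initial: config: θ0=270°, θ1=90°, e=2
[1] after extend(-1): config: θ0=270°, θ1=90°, e=1
[2] after extend(-1): config: θ0=270°, θ1=90°, e=0
all 49 alternatives checked — unique.

extend(-1), extend(-1)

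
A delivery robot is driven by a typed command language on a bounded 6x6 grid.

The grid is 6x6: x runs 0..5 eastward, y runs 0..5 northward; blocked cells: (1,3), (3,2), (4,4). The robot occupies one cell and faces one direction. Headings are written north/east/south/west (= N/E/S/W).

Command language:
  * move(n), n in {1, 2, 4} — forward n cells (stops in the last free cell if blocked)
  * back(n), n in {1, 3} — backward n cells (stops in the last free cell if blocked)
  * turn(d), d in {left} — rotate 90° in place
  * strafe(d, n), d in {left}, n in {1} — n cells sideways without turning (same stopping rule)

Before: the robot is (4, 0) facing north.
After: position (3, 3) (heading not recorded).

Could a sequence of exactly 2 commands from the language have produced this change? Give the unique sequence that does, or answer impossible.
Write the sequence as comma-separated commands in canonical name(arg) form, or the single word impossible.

move(4), strafe(left, 1)

key: order matters: swapping move(4) and strafe(left, 1) lands elsewhere
start: (4, 0) facing north
1. move(4) → (4, 3) facing north
2. strafe(left, 1) → (3, 3) facing north
no rival 2-sequence matches.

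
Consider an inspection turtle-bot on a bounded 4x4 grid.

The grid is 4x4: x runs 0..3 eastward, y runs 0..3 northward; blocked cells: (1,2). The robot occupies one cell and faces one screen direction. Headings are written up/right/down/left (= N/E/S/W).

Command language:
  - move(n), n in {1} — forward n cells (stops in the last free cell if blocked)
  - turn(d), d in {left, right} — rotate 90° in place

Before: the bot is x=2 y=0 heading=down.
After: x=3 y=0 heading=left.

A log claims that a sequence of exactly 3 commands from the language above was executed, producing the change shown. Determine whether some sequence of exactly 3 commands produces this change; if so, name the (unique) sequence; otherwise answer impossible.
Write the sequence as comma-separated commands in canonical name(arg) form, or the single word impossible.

all 27 sequences checked — none match.

impossible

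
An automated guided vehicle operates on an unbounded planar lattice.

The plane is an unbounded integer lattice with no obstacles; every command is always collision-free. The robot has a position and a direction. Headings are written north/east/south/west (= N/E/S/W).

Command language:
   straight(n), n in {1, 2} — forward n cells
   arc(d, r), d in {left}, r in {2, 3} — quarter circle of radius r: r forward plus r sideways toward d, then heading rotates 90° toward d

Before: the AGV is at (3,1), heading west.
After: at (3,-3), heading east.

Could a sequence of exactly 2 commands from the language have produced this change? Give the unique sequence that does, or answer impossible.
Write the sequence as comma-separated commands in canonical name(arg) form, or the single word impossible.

arc(left, 2), arc(left, 2)

key: cell and facing (now E) both changed — the 2 commands mix motion and turning
t0: at (3,1), heading west
t=1 arc(left, 2) ⇒ at (1,-1), heading south
t=2 arc(left, 2) ⇒ at (3,-3), heading east
all 16 alternatives checked — unique.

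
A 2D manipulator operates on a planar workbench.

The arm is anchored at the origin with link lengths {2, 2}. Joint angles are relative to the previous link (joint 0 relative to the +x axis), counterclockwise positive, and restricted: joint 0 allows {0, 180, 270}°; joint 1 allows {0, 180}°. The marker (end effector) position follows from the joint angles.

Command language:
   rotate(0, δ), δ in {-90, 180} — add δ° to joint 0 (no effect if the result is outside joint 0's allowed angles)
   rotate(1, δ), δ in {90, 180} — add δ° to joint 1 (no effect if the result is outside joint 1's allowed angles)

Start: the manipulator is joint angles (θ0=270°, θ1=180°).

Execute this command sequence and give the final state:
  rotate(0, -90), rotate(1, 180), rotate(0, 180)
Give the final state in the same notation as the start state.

initial: joint angles (θ0=270°, θ1=180°)
[1] after rotate(0, -90): joint angles (θ0=180°, θ1=180°)
[2] after rotate(1, 180): joint angles (θ0=180°, θ1=0°)
[3] after rotate(0, 180): joint angles (θ0=0°, θ1=0°)

joint angles (θ0=0°, θ1=0°)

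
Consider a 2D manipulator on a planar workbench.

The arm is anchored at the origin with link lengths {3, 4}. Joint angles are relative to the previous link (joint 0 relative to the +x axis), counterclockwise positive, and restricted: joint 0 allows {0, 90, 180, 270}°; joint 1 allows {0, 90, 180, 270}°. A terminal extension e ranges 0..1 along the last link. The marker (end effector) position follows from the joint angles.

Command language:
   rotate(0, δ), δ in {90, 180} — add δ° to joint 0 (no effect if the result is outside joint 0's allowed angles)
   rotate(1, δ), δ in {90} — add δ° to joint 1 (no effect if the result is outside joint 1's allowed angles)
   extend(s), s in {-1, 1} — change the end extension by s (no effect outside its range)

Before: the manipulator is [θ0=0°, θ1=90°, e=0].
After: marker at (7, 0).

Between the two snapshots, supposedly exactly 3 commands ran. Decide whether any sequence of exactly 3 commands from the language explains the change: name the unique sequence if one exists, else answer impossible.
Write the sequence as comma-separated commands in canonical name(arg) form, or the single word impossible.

rotate(1, 90), rotate(1, 90), rotate(1, 90)

initial: [θ0=0°, θ1=90°, e=0]
1. rotate(1, 90) → [θ0=0°, θ1=180°, e=0]
2. rotate(1, 90) → [θ0=0°, θ1=270°, e=0]
3. rotate(1, 90) → [θ0=0°, θ1=0°, e=0]
no rival 3-sequence matches.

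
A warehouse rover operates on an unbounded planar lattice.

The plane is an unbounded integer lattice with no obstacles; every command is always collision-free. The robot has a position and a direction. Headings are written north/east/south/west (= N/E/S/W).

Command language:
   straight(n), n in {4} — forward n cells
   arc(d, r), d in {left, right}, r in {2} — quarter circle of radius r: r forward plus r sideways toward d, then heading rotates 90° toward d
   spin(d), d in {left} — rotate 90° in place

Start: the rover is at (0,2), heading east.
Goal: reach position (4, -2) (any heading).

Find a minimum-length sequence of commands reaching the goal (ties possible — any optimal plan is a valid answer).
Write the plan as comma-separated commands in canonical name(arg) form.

begin: at (0,2), heading east
[1] after arc(right, 2): at (2,0), heading south
[2] after arc(left, 2): at (4,-2), heading east
shorter routes all fall short; 2 is best.

arc(right, 2), arc(left, 2)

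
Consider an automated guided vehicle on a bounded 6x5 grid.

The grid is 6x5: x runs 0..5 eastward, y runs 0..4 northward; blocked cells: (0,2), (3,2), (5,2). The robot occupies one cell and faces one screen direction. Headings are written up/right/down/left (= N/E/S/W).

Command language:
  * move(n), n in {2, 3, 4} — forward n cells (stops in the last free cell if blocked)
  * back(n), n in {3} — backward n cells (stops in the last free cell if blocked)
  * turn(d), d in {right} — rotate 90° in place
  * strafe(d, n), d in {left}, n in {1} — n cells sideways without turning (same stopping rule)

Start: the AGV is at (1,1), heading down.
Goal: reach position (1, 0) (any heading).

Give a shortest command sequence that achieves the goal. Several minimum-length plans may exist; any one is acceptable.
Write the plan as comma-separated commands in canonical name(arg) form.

from: at (1,1), heading down
[1] after move(4): at (1,0), heading down
shorter routes all fall short; 1 is best.

move(4)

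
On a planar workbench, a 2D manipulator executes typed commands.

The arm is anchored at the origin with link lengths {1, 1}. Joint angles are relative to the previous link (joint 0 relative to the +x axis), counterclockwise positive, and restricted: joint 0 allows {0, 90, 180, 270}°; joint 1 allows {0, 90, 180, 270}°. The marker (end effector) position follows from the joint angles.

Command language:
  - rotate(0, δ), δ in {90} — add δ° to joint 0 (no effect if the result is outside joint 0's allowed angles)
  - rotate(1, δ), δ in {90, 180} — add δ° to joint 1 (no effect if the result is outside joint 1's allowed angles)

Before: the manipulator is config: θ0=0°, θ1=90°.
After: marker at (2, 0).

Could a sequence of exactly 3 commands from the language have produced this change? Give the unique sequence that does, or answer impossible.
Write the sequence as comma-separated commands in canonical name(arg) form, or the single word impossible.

rotate(1, 90), rotate(1, 90), rotate(1, 90)

t0: config: θ0=0°, θ1=90°
t=1 rotate(1, 90) ⇒ config: θ0=0°, θ1=180°
t=2 rotate(1, 90) ⇒ config: θ0=0°, θ1=270°
t=3 rotate(1, 90) ⇒ config: θ0=0°, θ1=0°
no rival 3-sequence matches.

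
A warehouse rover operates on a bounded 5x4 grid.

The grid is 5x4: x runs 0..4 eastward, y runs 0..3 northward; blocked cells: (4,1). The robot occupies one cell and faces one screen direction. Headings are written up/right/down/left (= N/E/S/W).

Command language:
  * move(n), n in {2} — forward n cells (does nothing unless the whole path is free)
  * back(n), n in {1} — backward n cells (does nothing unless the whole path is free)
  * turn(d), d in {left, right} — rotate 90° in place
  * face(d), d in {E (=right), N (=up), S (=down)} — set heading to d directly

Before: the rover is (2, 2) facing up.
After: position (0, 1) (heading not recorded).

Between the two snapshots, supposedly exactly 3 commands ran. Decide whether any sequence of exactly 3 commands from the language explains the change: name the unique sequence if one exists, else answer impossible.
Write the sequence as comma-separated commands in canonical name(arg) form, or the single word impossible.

back(1), turn(left), move(2)

key: running move(2) before back(1) would end elsewhere — order is forced
t0: (2, 2) facing up
step 1 (back(1)): (2, 1) facing up
step 2 (turn(left)): (2, 1) facing left
step 3 (move(2)): (0, 1) facing left
all 343 alternatives checked — unique.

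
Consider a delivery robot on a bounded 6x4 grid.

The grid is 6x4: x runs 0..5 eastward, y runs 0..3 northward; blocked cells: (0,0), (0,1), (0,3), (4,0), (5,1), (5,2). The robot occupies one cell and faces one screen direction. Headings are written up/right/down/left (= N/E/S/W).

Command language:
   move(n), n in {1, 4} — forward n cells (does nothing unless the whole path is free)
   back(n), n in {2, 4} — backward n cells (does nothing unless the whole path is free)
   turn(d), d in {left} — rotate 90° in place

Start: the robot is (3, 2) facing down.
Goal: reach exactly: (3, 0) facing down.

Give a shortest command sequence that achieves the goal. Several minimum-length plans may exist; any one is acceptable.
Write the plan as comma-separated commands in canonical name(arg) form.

start: (3, 2) facing down
1. move(1) → (3, 1) facing down
2. move(1) → (3, 0) facing down
shorter routes all fall short; 2 is best.

move(1), move(1)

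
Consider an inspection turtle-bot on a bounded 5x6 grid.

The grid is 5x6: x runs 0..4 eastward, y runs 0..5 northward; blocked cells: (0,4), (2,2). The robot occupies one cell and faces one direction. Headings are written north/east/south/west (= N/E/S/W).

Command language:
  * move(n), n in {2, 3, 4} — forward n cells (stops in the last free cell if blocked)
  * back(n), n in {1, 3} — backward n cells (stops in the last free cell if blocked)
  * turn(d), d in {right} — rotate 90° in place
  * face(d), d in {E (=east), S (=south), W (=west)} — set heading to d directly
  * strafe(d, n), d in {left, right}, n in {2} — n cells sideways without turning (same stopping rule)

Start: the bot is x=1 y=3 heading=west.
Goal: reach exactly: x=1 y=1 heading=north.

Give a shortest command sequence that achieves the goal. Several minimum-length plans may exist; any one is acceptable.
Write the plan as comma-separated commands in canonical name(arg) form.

initial: x=1 y=3 heading=west
step 1 (strafe(left, 2)): x=1 y=1 heading=west
step 2 (turn(right)): x=1 y=1 heading=north
minimal: 2 command(s), checked below 2.

strafe(left, 2), turn(right)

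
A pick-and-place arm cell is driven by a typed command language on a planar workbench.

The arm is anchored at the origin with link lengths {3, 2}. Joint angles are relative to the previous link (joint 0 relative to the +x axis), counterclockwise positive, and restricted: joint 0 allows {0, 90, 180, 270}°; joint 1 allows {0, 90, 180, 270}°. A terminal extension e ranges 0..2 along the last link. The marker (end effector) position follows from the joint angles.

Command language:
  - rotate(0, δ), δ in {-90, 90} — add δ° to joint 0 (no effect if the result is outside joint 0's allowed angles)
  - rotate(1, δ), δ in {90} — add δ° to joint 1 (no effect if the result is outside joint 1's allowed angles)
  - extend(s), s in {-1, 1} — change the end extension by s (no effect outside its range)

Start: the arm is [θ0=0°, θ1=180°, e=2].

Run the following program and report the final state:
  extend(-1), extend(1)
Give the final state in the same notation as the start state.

t0: [θ0=0°, θ1=180°, e=2]
1. extend(-1) → [θ0=0°, θ1=180°, e=1]
2. extend(1) → [θ0=0°, θ1=180°, e=2]

[θ0=0°, θ1=180°, e=2]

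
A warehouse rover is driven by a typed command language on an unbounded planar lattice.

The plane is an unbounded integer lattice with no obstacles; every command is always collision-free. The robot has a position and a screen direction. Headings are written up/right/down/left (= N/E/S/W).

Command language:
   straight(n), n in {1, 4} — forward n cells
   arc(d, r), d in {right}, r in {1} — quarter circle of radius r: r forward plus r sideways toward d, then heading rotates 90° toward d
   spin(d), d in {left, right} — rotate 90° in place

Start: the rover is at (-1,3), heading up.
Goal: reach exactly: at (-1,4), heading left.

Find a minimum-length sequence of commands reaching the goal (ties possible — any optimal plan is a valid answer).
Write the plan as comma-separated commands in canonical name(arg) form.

initial: at (-1,3), heading up
step 1 (straight(1)): at (-1,4), heading up
step 2 (spin(left)): at (-1,4), heading left
shorter routes all fall short; 2 is best.

straight(1), spin(left)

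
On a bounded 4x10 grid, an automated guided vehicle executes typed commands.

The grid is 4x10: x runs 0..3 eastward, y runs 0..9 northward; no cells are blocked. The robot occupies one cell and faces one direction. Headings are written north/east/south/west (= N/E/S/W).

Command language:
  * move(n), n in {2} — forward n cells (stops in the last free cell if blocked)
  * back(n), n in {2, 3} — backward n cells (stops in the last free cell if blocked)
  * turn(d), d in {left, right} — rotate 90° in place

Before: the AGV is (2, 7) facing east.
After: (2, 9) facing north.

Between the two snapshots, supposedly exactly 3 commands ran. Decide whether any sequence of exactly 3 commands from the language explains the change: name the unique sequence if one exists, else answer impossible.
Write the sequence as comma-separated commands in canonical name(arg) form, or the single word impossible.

key: running move(2) before turn(left) would end elsewhere — order is forced
begin: (2, 7) facing east
[1] after turn(left): (2, 7) facing north
[2] after move(2): (2, 9) facing north
[3] after move(2): (2, 9) facing north
no rival 3-sequence matches.

turn(left), move(2), move(2)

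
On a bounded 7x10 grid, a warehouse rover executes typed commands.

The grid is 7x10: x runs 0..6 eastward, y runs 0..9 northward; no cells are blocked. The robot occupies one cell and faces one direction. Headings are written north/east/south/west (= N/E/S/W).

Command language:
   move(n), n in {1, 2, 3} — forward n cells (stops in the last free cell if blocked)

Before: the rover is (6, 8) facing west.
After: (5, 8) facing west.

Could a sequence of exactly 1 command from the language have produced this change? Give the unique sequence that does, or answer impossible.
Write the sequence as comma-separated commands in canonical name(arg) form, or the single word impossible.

move(1)

key: heading stays W — the single command does not turn
start: (6, 8) facing west
t=1 move(1) ⇒ (5, 8) facing west
uniquely the one of 3 1-step routes that fits.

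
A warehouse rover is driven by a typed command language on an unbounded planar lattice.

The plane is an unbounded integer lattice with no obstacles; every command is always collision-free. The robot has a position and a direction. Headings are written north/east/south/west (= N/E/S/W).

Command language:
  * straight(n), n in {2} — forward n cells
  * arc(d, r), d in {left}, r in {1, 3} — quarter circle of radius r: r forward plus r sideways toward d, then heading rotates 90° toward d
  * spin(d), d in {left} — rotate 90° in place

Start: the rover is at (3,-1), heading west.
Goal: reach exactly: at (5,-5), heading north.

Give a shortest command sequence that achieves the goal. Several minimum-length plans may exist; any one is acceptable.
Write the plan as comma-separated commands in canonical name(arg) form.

arc(left, 1), arc(left, 3), spin(left)

t0: at (3,-1), heading west
t=1 arc(left, 1) ⇒ at (2,-2), heading south
t=2 arc(left, 3) ⇒ at (5,-5), heading east
t=3 spin(left) ⇒ at (5,-5), heading north
no 2-step plan works, so 3 is optimal.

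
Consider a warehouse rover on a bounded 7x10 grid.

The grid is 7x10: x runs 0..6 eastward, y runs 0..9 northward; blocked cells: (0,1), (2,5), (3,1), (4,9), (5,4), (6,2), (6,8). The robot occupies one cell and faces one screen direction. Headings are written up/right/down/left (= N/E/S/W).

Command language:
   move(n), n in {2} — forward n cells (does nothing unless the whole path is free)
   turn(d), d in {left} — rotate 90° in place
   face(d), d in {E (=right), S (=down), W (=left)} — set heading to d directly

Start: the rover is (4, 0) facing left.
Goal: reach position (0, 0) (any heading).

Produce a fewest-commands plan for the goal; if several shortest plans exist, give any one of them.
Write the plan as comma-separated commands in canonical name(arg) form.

move(2), move(2)

begin: (4, 0) facing left
step 1 (move(2)): (2, 0) facing left
step 2 (move(2)): (0, 0) facing left
shorter routes all fall short; 2 is best.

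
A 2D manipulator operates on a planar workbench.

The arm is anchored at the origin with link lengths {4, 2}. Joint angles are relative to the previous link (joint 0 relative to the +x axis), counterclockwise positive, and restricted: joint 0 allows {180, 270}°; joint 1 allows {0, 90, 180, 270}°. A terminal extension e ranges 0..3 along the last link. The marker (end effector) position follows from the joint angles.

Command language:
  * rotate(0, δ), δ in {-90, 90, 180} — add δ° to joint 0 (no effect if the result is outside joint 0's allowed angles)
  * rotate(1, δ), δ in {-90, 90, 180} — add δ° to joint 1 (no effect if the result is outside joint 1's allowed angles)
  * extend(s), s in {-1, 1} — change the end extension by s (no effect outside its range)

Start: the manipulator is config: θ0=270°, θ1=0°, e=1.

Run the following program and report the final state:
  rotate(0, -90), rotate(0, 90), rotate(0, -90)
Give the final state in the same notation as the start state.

config: θ0=180°, θ1=0°, e=1

begin: config: θ0=270°, θ1=0°, e=1
[1] after rotate(0, -90): config: θ0=180°, θ1=0°, e=1
[2] after rotate(0, 90): config: θ0=270°, θ1=0°, e=1
[3] after rotate(0, -90): config: θ0=180°, θ1=0°, e=1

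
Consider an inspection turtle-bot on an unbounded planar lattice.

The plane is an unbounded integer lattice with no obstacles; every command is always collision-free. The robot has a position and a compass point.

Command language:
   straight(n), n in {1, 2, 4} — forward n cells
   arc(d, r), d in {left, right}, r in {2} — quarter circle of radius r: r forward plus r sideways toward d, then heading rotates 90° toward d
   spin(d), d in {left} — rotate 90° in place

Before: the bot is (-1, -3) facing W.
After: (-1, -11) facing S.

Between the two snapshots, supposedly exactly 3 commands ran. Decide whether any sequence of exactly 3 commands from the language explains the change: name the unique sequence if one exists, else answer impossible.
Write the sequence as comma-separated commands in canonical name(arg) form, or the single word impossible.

spin(left), straight(4), straight(4)

key: running straight(4) before spin(left) would end elsewhere — order is forced
begin: (-1, -3) facing W
[1] after spin(left): (-1, -3) facing S
[2] after straight(4): (-1, -7) facing S
[3] after straight(4): (-1, -11) facing S
uniquely the one of 216 3-step routes that fits.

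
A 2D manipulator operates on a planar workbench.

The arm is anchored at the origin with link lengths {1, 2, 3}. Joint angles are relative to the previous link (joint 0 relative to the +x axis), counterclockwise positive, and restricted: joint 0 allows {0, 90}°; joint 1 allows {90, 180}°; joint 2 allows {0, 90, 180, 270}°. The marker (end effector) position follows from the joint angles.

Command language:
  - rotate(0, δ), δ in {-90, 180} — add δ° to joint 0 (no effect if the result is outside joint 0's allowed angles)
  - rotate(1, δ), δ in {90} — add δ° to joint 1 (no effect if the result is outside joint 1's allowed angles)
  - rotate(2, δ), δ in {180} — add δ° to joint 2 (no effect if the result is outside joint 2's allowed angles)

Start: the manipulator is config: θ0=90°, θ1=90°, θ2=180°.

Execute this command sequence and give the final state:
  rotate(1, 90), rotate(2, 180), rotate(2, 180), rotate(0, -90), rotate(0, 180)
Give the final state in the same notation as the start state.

config: θ0=0°, θ1=180°, θ2=180°

begin: config: θ0=90°, θ1=90°, θ2=180°
1. rotate(1, 90) → config: θ0=90°, θ1=180°, θ2=180°
2. rotate(2, 180) → config: θ0=90°, θ1=180°, θ2=0°
3. rotate(2, 180) → config: θ0=90°, θ1=180°, θ2=180°
4. rotate(0, -90) → config: θ0=0°, θ1=180°, θ2=180°
5. rotate(0, 180) → config: θ0=0°, θ1=180°, θ2=180°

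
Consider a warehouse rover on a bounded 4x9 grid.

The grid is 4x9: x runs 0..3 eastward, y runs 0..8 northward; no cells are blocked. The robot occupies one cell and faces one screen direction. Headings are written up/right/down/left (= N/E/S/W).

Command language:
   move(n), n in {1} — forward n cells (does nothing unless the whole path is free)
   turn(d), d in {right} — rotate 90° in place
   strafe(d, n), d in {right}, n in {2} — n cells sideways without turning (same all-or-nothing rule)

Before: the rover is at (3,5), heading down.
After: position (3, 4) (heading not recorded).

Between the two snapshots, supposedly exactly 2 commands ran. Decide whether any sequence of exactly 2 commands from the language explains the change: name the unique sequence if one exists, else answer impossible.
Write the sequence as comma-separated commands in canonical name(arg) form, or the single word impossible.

move(1), turn(right)

key: order matters: swapping move(1) and turn(right) lands elsewhere
begin: at (3,5), heading down
step 1 (move(1)): at (3,4), heading down
step 2 (turn(right)): at (3,4), heading left
uniquely the one of 9 2-step routes that fits.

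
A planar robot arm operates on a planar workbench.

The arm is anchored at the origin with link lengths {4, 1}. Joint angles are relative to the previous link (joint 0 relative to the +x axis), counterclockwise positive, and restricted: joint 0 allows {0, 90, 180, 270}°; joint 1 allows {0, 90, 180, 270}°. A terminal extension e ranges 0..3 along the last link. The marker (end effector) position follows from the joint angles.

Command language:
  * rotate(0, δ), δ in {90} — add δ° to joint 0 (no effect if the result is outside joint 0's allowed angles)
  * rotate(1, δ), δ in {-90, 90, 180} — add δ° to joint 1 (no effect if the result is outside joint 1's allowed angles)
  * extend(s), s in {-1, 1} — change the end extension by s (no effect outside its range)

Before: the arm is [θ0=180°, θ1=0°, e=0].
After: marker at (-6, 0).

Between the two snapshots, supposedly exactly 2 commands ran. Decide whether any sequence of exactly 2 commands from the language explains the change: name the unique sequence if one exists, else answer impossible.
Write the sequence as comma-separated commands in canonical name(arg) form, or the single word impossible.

key: running extend(1) before extend(-1) would end elsewhere — order is forced
start: [θ0=180°, θ1=0°, e=0]
t=1 extend(-1) ⇒ [θ0=180°, θ1=0°, e=0]
t=2 extend(1) ⇒ [θ0=180°, θ1=0°, e=1]
uniquely the one of 36 2-step routes that fits.

extend(-1), extend(1)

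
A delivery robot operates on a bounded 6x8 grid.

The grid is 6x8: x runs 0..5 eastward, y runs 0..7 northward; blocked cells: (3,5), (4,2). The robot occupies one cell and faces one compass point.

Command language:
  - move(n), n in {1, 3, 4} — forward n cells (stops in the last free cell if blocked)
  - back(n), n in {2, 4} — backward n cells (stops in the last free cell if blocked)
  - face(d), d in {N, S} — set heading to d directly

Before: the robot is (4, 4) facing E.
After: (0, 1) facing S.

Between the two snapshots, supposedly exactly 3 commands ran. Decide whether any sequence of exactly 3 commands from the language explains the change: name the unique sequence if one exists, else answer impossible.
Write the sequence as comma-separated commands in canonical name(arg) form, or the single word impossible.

back(4), face(S), move(3)

key: position moved to (0,1) AND the heading swung to S — translation plus rotation needed
start: (4, 4) facing E
t=1 back(4) ⇒ (0, 4) facing E
t=2 face(S) ⇒ (0, 4) facing S
t=3 move(3) ⇒ (0, 1) facing S
no rival 3-sequence matches.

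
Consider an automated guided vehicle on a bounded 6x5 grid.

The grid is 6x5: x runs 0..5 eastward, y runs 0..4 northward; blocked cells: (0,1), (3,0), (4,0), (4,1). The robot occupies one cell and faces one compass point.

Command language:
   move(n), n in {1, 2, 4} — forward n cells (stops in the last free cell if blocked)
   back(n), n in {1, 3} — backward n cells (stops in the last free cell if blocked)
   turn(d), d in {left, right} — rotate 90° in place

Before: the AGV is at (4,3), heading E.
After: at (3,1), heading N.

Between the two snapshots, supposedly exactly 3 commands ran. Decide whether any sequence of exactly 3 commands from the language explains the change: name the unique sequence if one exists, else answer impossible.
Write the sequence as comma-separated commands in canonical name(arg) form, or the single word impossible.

key: running back(3) before back(1) would end elsewhere — order is forced
start: at (4,3), heading E
1. back(1) → at (3,3), heading E
2. turn(left) → at (3,3), heading N
3. back(3) → at (3,1), heading N
all 343 alternatives checked — unique.

back(1), turn(left), back(3)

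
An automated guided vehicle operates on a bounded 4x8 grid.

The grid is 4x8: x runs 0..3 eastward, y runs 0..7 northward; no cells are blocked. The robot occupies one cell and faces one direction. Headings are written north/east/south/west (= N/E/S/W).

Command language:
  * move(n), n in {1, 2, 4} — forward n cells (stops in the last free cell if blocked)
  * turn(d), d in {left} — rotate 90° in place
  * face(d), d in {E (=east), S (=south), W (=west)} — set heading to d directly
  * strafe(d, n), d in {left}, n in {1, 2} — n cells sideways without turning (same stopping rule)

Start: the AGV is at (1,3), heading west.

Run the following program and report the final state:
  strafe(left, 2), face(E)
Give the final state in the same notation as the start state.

from: at (1,3), heading west
1. strafe(left, 2) → at (1,1), heading west
2. face(E) → at (1,1), heading east

at (1,1), heading east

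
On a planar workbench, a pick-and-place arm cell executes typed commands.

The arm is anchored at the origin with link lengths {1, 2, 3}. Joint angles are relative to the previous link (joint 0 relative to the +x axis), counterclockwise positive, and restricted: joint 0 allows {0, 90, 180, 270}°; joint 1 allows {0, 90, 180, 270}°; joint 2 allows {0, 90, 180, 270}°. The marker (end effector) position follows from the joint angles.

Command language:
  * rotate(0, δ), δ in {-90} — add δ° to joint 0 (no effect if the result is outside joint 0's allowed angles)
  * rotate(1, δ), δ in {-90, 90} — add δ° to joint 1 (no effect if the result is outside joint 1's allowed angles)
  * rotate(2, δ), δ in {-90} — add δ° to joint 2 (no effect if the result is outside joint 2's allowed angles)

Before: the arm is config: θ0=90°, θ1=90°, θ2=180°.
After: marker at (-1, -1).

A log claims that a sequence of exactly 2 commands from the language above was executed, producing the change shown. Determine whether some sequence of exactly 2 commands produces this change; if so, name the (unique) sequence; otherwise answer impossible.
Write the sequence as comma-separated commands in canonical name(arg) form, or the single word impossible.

t0: config: θ0=90°, θ1=90°, θ2=180°
1. rotate(0, -90) → config: θ0=0°, θ1=90°, θ2=180°
2. rotate(0, -90) → config: θ0=270°, θ1=90°, θ2=180°
no other 2-command option fits: unique.

rotate(0, -90), rotate(0, -90)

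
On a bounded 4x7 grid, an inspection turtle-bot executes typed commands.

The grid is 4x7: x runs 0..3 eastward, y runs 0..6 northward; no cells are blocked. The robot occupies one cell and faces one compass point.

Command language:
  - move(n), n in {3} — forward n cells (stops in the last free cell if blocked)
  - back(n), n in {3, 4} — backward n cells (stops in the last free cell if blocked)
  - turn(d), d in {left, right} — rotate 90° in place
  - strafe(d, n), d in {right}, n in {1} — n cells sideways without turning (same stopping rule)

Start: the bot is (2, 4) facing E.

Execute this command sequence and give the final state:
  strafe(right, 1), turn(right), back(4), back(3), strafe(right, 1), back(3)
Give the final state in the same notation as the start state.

(1, 6) facing S

start: (2, 4) facing E
step 1 (strafe(right, 1)): (2, 3) facing E
step 2 (turn(right)): (2, 3) facing S
step 3 (back(4)): (2, 6) facing S
step 4 (back(3)): (2, 6) facing S
step 5 (strafe(right, 1)): (1, 6) facing S
step 6 (back(3)): (1, 6) facing S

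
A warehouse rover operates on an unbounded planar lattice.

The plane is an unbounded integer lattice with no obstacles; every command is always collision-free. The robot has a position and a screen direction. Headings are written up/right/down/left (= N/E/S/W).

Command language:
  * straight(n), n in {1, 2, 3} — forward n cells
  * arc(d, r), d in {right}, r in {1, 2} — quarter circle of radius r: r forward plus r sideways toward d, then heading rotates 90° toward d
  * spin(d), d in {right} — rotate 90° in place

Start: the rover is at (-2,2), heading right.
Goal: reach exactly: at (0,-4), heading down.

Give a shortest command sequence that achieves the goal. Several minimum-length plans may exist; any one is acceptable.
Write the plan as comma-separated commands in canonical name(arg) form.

start: at (-2,2), heading right
[1] after arc(right, 2): at (0,0), heading down
[2] after straight(3): at (0,-3), heading down
[3] after straight(1): at (0,-4), heading down
no 2-step plan works, so 3 is optimal.

arc(right, 2), straight(3), straight(1)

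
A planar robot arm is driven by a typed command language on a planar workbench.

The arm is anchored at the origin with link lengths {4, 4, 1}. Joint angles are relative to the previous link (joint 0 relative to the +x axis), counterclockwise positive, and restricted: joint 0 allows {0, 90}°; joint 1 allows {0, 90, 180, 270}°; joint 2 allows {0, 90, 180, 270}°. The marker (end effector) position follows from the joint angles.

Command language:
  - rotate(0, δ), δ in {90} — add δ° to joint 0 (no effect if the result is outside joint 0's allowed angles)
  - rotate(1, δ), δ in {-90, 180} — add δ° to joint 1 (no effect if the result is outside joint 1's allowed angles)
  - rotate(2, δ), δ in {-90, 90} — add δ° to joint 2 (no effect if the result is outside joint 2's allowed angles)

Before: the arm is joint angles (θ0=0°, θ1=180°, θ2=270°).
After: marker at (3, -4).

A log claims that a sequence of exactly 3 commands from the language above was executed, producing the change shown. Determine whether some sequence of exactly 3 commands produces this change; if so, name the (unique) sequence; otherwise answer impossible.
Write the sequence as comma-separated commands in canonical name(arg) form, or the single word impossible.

rotate(1, -90), rotate(1, -90), rotate(1, -90)

start: joint angles (θ0=0°, θ1=180°, θ2=270°)
[1] after rotate(1, -90): joint angles (θ0=0°, θ1=90°, θ2=270°)
[2] after rotate(1, -90): joint angles (θ0=0°, θ1=0°, θ2=270°)
[3] after rotate(1, -90): joint angles (θ0=0°, θ1=270°, θ2=270°)
all 125 alternatives checked — unique.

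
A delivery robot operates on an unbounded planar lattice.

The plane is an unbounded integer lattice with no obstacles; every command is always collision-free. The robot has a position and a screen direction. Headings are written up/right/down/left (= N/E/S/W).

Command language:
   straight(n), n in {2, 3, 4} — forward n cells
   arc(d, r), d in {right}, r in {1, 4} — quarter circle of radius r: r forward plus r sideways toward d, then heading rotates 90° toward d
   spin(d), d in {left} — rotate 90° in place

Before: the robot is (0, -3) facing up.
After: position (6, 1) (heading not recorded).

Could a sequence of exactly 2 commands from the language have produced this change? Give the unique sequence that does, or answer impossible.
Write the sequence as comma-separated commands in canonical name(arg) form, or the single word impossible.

arc(right, 4), straight(2)

key: running straight(2) before arc(right, 4) would end elsewhere — order is forced
start: (0, -3) facing up
1. arc(right, 4) → (4, 1) facing right
2. straight(2) → (6, 1) facing right
no rival 2-sequence matches.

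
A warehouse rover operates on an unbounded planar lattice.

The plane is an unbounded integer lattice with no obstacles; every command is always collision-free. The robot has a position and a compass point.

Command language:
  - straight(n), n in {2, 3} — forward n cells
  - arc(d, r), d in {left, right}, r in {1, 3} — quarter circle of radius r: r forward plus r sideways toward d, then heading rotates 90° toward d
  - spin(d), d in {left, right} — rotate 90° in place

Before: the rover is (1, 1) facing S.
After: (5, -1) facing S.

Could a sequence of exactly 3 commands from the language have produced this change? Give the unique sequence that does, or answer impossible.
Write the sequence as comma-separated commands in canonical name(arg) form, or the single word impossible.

arc(left, 1), straight(2), arc(right, 1)

key: heading stays S — rotations cancel among the 3 commands
begin: (1, 1) facing S
1. arc(left, 1) → (2, 0) facing E
2. straight(2) → (4, 0) facing E
3. arc(right, 1) → (5, -1) facing S
no rival 3-sequence matches.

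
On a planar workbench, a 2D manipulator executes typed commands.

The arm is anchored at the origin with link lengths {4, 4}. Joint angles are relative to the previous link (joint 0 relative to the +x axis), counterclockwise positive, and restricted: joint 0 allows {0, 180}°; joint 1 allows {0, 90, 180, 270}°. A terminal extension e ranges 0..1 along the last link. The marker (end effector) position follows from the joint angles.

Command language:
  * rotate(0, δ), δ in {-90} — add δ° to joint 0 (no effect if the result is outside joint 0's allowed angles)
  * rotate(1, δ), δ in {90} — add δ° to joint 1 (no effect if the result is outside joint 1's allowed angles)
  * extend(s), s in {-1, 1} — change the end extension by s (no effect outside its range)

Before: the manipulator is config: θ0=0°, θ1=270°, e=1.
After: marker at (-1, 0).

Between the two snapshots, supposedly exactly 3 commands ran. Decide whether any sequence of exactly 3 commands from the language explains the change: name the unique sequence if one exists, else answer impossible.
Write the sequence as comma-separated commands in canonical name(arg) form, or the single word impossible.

begin: config: θ0=0°, θ1=270°, e=1
step 1 (rotate(1, 90)): config: θ0=0°, θ1=0°, e=1
step 2 (rotate(1, 90)): config: θ0=0°, θ1=90°, e=1
step 3 (rotate(1, 90)): config: θ0=0°, θ1=180°, e=1
all 64 alternatives checked — unique.

rotate(1, 90), rotate(1, 90), rotate(1, 90)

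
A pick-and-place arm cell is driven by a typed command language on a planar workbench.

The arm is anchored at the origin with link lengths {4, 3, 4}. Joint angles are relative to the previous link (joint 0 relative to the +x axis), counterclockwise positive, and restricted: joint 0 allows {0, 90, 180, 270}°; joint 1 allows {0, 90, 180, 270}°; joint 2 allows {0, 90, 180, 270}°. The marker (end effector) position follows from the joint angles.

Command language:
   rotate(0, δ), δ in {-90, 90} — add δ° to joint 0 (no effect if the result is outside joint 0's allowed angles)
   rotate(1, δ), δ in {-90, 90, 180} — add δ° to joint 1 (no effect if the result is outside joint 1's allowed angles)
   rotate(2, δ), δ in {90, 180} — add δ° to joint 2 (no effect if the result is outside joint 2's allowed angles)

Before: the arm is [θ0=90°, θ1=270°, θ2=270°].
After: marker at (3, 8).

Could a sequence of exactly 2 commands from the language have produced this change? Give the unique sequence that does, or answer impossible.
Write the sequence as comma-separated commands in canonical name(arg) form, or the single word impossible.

start: [θ0=90°, θ1=270°, θ2=270°]
step 1 (rotate(2, 90)): [θ0=90°, θ1=270°, θ2=0°]
step 2 (rotate(2, 90)): [θ0=90°, θ1=270°, θ2=90°]
all 49 alternatives checked — unique.

rotate(2, 90), rotate(2, 90)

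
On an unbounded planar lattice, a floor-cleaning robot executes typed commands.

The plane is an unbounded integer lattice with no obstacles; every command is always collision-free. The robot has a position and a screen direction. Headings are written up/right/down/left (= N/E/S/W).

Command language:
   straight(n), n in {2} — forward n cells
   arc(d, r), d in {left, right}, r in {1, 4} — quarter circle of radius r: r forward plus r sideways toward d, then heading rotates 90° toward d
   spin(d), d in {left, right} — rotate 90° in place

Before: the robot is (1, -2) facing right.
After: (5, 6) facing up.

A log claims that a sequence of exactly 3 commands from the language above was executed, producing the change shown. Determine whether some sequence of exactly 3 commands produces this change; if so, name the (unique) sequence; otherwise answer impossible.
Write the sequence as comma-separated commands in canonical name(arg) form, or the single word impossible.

arc(left, 4), straight(2), straight(2)

key: position moved to (5,6) AND the heading swung to N — translation plus rotation needed
t0: (1, -2) facing right
1. arc(left, 4) → (5, 2) facing up
2. straight(2) → (5, 4) facing up
3. straight(2) → (5, 6) facing up
all 343 alternatives checked — unique.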